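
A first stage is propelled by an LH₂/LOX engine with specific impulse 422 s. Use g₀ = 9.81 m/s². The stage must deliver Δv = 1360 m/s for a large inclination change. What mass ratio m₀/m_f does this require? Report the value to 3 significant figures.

mass ratio ≈ 1.39

v_e = Isp · g₀ = 422 × 9.81 = 4139.8 m/s.
Using Δv = v_e ln(m₀/m_f): m₀/m_f = exp(Δv / v_e) = exp(1360 / 4139.8) = exp(0.3285) = 1.3889.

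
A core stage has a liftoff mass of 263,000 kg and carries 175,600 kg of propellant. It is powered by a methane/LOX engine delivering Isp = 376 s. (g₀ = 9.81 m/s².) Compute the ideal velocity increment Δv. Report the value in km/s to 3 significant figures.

Δv ≈ 4.06 km/s

v_e = Isp · g₀ = 376 × 9.81 = 3688.6 m/s.
m_f = m₀ − m_prop = 263,000 − 175,600 = 87,400 kg.
Δv = v_e · ln(m₀/m_f) = 3688.6 × ln(3.009) = 3688.6 × 1.1017 ≈ 4063.5 m/s.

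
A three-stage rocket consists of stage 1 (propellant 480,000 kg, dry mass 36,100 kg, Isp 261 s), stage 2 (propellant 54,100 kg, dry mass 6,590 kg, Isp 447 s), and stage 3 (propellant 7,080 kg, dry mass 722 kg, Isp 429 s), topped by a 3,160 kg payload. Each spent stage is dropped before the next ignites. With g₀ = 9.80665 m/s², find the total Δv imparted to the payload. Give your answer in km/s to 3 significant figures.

Ignition mass of stage 1 = 480,000+36,100 + 54,100+6,590 + 7,080+722 + 3,160 = 587,752 kg.
Stage 1: m₀ = 587,752 kg, m_f = 587,752 − 480,000 = 107,752 kg; Δv = 261×9.80665×ln(5.455) = 2559.5×1.6965 ≈ 4342 m/s.
Stage 2: m₀ = 71,652 kg, m_f = 71,652 − 54,100 = 17,552 kg; Δv = 447×9.80665×ln(4.082) = 4383.6×1.4067 ≈ 6166 m/s.
Stage 3: m₀ = 10,962 kg, m_f = 10,962 − 7,080 = 3,882 kg; Δv = 429×9.80665×ln(2.824) = 4207.1×1.0381 ≈ 4367 m/s.
Total Δv = 4342 + 6166 + 4367 = 14875 m/s.

Δv ≈ 14.9 km/s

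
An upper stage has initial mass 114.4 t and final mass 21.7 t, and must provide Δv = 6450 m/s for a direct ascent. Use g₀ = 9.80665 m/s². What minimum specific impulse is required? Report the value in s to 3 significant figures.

Isp ≈ 396 s

ln(m₀/m_f) = ln(114400/21700) = ln(5.272) = 1.6624.
v_e = Δv / ln(m₀/m_f) = 6450 / 1.6624 = 3880.0 m/s.
Isp = v_e / g₀ = 3880.0 / 9.80665 = 395.6 s.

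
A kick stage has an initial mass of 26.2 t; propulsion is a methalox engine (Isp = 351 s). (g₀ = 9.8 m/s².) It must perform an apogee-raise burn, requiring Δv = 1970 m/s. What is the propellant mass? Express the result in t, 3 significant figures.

propellant mass ≈ 11.4 t

v_e = Isp · g₀ = 351 × 9.8 = 3439.8 m/s.
By the Tsiolkovsky rocket equation, m₀/m_f = exp(Δv / v_e) = exp(1970 / 3439.8) = exp(0.5727) = 1.7731.
m_f = 26.2 / 1.7731 = 14.7764 t, so propellant = m₀ − m_f = 26.2 − 14.7764 = 11.4236 t.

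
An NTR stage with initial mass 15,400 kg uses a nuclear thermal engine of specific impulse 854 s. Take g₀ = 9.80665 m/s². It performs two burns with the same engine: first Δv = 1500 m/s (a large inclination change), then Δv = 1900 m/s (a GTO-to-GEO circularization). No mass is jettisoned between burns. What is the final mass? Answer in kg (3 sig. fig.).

v_e = Isp · g₀ = 854 × 9.80665 = 8374.9 m/s.
After the first burn: m = 15400 × exp(−1500/8374.9) = 15400 × 0.83602 = 12,874.7 kg.
After the second burn: m = 12,874.7 × exp(−1900/8374.9) = 12,874.7 × 0.79703 = 10,261.5 kg.

final mass ≈ 10300 kg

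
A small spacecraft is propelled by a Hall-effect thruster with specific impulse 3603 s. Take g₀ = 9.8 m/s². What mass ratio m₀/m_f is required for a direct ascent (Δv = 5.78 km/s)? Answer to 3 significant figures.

v_e = Isp · g₀ = 3603 × 9.8 = 35309.4 m/s.
Using Δv = v_e ln(m₀/m_f): m₀/m_f = exp(Δv / v_e) = exp(5780 / 35309.4) = exp(0.1637) = 1.1779.

mass ratio ≈ 1.18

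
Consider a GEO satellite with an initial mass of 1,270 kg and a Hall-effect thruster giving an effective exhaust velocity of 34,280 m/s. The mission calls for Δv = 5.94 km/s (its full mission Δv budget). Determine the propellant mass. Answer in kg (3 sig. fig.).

propellant mass ≈ 202 kg

m₀/m_f = exp(Δv / v_e) = exp(5940 / 34280.0) = exp(0.1733) = 1.1892.
m_f = 1,270 / 1.1892 = 1,067.94 kg, so propellant = m₀ − m_f = 1,270 − 1,067.94 = 202.06 kg.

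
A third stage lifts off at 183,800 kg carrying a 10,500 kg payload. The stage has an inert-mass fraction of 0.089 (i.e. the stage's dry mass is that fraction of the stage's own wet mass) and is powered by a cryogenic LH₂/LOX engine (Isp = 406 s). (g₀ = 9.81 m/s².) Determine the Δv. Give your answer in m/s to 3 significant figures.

Δv ≈ 7800 m/s

Stage wet mass = m₀ − payload = 183,800 − 10,500 = 173,300 kg.
Stage dry mass = ε × stage wet mass = 0.089 × 173,300 = 15,423.7 kg.
Burnout mass m_f = stage dry + payload = 15,423.7 + 10,500 = 25,923.7 kg.
v_e = Isp · g₀ = 406 × 9.81 = 3982.9 m/s.
Δv = v_e · ln(183,800/25,923.7) = 3982.9 × ln(7.09) = 3982.9 × 1.9587 ≈ 7801 m/s.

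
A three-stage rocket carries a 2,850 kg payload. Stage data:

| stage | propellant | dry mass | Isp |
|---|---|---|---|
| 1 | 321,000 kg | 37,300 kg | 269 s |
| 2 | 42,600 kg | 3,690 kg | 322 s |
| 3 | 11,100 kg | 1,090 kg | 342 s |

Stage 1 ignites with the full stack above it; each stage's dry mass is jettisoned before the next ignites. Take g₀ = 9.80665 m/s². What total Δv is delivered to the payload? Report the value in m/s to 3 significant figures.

Ignition mass of stage 1 = 321,000+37,300 + 42,600+3,690 + 11,100+1,090 + 2,850 = 419,630 kg.
Stage 1: m₀ = 419,630 kg, m_f = 419,630 − 321,000 = 98,630 kg; Δv = 269×9.80665×ln(4.255) = 2638.0×1.4480 ≈ 3820 m/s.
Stage 2: m₀ = 61,330 kg, m_f = 61,330 − 42,600 = 18,730 kg; Δv = 322×9.80665×ln(3.274) = 3157.7×1.1861 ≈ 3746 m/s.
Stage 3: m₀ = 15,040 kg, m_f = 15,040 − 11,100 = 3,940 kg; Δv = 342×9.80665×ln(3.817) = 3353.9×1.3395 ≈ 4493 m/s.
Total Δv = 3820 + 3746 + 4493 = 12059 m/s.

Δv ≈ 12100 m/s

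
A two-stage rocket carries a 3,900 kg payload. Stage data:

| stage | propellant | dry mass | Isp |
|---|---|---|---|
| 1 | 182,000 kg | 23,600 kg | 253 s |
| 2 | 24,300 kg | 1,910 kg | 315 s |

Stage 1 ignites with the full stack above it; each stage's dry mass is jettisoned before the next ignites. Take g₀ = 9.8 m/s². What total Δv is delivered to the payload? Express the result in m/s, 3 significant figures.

Ignition mass of stage 1 = 182,000+23,600 + 24,300+1,910 + 3,900 = 235,710 kg.
Stage 1: m₀ = 235,710 kg, m_f = 235,710 − 182,000 = 53,710 kg; Δv = 253×9.8×ln(4.389) = 2479.4×1.4790 ≈ 3667 m/s.
Stage 2: m₀ = 30,110 kg, m_f = 30,110 − 24,300 = 5,810 kg; Δv = 315×9.8×ln(5.182) = 3087.0×1.6453 ≈ 5079 m/s.
Total Δv = 3667 + 5079 = 8746 m/s.

Δv ≈ 8750 m/s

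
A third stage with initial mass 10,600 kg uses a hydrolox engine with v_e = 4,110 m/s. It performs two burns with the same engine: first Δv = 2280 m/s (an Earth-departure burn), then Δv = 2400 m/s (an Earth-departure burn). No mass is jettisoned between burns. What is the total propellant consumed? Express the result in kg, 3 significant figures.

total propellant consumed ≈ 7210 kg

After the first burn: m = 10600 × exp(−2280/4110.0) = 10600 × 0.57422 = 6,086.73 kg.
After the second burn: m = 6,086.73 × exp(−2400/4110.0) = 6,086.73 × 0.55770 = 3,394.57 kg.
Total propellant = m₀ − m_final = 10600 − 3,394.57 = 7,205.43 kg.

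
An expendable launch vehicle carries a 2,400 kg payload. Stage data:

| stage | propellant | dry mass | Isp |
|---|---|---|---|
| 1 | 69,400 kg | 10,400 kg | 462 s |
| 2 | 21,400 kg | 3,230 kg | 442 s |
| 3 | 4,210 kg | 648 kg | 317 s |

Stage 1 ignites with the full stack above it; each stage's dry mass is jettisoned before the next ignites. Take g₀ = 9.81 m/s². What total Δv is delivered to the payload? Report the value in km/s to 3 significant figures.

Δv ≈ 11.9 km/s

Ignition mass of stage 1 = 69,400+10,400 + 21,400+3,230 + 4,210+648 + 2,400 = 111,688 kg.
Stage 1: m₀ = 111,688 kg, m_f = 111,688 − 69,400 = 42,288 kg; Δv = 462×9.81×ln(2.641) = 4532.2×0.9712 ≈ 4402 m/s.
Stage 2: m₀ = 31,888 kg, m_f = 31,888 − 21,400 = 10,488 kg; Δv = 442×9.81×ln(3.04) = 4336.0×1.1120 ≈ 4822 m/s.
Stage 3: m₀ = 7,258 kg, m_f = 7,258 − 4,210 = 3,048 kg; Δv = 317×9.81×ln(2.381) = 3109.8×0.8676 ≈ 2698 m/s.
Total Δv = 4402 + 4822 + 2698 = 11922 m/s.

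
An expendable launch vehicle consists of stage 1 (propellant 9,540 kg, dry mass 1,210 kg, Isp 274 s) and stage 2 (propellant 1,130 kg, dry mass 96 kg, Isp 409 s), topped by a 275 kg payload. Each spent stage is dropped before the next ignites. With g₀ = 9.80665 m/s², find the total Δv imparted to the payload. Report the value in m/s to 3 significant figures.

Ignition mass of stage 1 = 9,540+1,210 + 1,130+96 + 275 = 12,251 kg.
Stage 1: m₀ = 12,251 kg, m_f = 12,251 − 9,540 = 2,711 kg; Δv = 274×9.80665×ln(4.519) = 2687.0×1.5083 ≈ 4053 m/s.
Stage 2: m₀ = 1,501 kg, m_f = 1,501 − 1,130 = 371 kg; Δv = 409×9.80665×ln(4.046) = 4010.9×1.3977 ≈ 5606 m/s.
Total Δv = 4053 + 5606 = 9659 m/s.

Δv ≈ 9660 m/s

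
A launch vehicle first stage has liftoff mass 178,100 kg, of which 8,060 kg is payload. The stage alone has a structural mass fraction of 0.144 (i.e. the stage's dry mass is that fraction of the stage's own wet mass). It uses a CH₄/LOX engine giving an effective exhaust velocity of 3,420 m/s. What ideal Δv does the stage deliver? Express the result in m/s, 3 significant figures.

Δv ≈ 5810 m/s

Stage wet mass = m₀ − payload = 178,100 − 8,060 = 170,040 kg.
Stage dry mass = ε × stage wet mass = 0.144 × 170,040 = 24,485.8 kg.
Burnout mass m_f = stage dry + payload = 24,485.8 + 8,060 = 32,545.8 kg.
Δv = v_e · ln(178,100/32,545.8) = 3420.0 × ln(5.472) = 3420.0 × 1.6997 ≈ 5813 m/s.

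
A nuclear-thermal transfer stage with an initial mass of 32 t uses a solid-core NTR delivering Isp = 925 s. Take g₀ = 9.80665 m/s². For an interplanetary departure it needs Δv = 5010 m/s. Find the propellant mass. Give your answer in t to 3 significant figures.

v_e = Isp · g₀ = 925 × 9.80665 = 9071.2 m/s.
m₀/m_f = exp(Δv / v_e) = exp(5010 / 9071.2) = exp(0.5523) = 1.7372.
m_f = 32 / 1.7372 = 18.4204 t, so propellant = m₀ − m_f = 32 − 18.4204 = 13.5796 t.

propellant mass ≈ 13.6 t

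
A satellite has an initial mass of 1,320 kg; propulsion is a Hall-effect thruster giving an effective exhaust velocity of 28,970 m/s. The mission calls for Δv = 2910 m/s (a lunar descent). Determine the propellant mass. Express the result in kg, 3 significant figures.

propellant mass ≈ 126 kg

From the ideal rocket equation, m₀/m_f = exp(Δv / v_e) = exp(2910 / 28970.0) = exp(0.1004) = 1.1057.
m_f = 1,320 / 1.1057 = 1,193.81 kg, so propellant = m₀ − m_f = 1,320 − 1,193.81 = 126.19 kg.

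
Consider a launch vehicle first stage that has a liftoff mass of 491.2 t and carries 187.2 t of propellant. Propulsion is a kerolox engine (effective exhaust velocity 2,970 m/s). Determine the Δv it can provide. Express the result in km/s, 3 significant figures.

m_f = m₀ − m_prop = 491.2 − 187.2 = 304 t.
By the Tsiolkovsky rocket equation, Δv = v_e · ln(m₀/m_f) = 2970.0 × ln(1.616) = 2970.0 × 0.4798 ≈ 1425.1 m/s.

Δv ≈ 1.43 km/s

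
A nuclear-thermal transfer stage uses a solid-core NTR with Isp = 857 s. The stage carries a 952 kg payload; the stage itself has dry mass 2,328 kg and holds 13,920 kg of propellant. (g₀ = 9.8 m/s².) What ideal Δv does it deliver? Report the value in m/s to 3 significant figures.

Δv ≈ 13900 m/s

v_e = Isp · g₀ = 857 × 9.8 = 8398.6 m/s.
m₀ = payload + dry + propellant = 952 + 2,328 + 13,920 = 17,200 kg.
m_f = payload + dry = 952 + 2,328 = 3,280 kg.
Δv = v_e · ln(m₀/m_f) = 8398.6 × ln(5.244) = 8398.6 × 1.6571 ≈ 13917.0 m/s.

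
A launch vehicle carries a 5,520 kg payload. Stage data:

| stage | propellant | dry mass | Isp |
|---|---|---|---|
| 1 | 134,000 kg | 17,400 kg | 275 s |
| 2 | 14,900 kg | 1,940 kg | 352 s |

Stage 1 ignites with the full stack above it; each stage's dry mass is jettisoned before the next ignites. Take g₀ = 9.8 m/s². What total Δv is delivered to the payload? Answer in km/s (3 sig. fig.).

Ignition mass of stage 1 = 134,000+17,400 + 14,900+1,940 + 5,520 = 173,760 kg.
Stage 1: m₀ = 173,760 kg, m_f = 173,760 − 134,000 = 39,760 kg; Δv = 275×9.8×ln(4.37) = 2695.0×1.4748 ≈ 3975 m/s.
Stage 2: m₀ = 22,360 kg, m_f = 22,360 − 14,900 = 7,460 kg; Δv = 352×9.8×ln(2.997) = 3449.6×1.0977 ≈ 3787 m/s.
Total Δv = 3975 + 3787 = 7762 m/s.

Δv ≈ 7.76 km/s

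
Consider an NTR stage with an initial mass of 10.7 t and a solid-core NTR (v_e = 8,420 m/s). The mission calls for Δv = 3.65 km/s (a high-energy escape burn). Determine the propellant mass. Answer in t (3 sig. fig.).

m₀/m_f = exp(Δv / v_e) = exp(3650 / 8420.0) = exp(0.4335) = 1.5426.
m_f = 10.7 / 1.5426 = 6.93634 t, so propellant = m₀ − m_f = 10.7 − 6.93634 = 3.76366 t.

propellant mass ≈ 3.76 t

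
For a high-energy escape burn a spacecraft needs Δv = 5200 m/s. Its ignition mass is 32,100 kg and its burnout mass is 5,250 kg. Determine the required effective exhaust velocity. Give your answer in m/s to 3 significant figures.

v_e ≈ 2870 m/s

ln(m₀/m_f) = ln(32100/5250) = ln(6.114) = 1.8106.
Using Δv = v_e ln(m₀/m_f): v_e = Δv / ln(m₀/m_f) = 5200 / 1.8106 = 2871.9 m/s.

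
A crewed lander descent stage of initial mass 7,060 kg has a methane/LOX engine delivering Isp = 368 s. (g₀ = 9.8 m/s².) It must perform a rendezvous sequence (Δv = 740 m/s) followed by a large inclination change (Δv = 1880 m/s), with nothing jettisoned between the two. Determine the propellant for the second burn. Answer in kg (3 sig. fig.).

v_e = Isp · g₀ = 368 × 9.8 = 3606.4 m/s.
After the first burn: m = 7060 × exp(−740/3606.4) = 7060 × 0.81449 = 5,750.3 kg.
After the second burn: m = 5,750.3 × exp(−1880/3606.4) = 5,750.3 × 0.59375 = 3,414.24 kg.
Second-burn propellant = 5,750.3 − 3,414.24 = 2,336.06 kg.

propellant for the second burn ≈ 2340 kg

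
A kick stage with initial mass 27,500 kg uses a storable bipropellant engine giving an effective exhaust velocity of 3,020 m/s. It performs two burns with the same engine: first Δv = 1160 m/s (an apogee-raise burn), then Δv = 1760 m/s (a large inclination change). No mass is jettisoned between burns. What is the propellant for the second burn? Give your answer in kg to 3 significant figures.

After the first burn: m = 27500 × exp(−1160/3020.0) = 27500 × 0.68106 = 18,729.2 kg.
After the second burn: m = 18,729.2 × exp(−1760/3020.0) = 18,729.2 × 0.55834 = 10,457.3 kg.
Second-burn propellant = 18,729.2 − 10,457.3 = 8,271.9 kg.

propellant for the second burn ≈ 8270 kg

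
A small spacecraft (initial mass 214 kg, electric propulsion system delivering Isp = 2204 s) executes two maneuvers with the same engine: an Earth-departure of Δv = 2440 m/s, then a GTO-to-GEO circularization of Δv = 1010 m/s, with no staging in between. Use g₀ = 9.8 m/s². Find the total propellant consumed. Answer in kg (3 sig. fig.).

total propellant consumed ≈ 31.6 kg

v_e = Isp · g₀ = 2204 × 9.8 = 21599.2 m/s.
After the first burn: m = 214 × exp(−2440/21599.2) = 214 × 0.89318 = 191.141 kg.
After the second burn: m = 191.141 × exp(−1010/21599.2) = 191.141 × 0.95432 = 182.41 kg.
Total propellant = m₀ − m_final = 214 − 182.41 = 31.59 kg.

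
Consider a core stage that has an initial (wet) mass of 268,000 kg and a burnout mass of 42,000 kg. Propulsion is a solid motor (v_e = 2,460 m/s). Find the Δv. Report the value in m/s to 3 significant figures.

Δv ≈ 4560 m/s

By the Tsiolkovsky rocket equation, Δv = v_e · ln(m₀/m_f) = 2460.0 × ln(6.381) = 2460.0 × 1.8533 ≈ 4559.2 m/s.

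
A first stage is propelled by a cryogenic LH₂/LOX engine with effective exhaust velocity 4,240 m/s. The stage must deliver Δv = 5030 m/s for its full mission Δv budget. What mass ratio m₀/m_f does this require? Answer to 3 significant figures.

mass ratio ≈ 3.28

Using Δv = v_e ln(m₀/m_f): m₀/m_f = exp(Δv / v_e) = exp(5030 / 4240.0) = exp(1.1863) = 3.2750.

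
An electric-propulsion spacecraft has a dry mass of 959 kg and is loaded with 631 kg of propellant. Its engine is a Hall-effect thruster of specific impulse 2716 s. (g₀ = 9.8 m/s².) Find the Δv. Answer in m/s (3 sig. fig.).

v_e = Isp · g₀ = 2716 × 9.8 = 26616.8 m/s.
m₀ = m_dry + m_prop = 959 + 631 = 1,590 kg.
Δv = v_e · ln(m₀/m_f) = 26616.8 × ln(1.658) = 26616.8 × 0.5056 ≈ 13457.4 m/s.

Δv ≈ 13500 m/s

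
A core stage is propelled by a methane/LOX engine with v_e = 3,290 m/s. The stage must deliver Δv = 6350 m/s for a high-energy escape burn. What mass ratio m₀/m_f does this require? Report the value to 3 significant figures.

mass ratio ≈ 6.89

m₀/m_f = exp(Δv / v_e) = exp(6350 / 3290.0) = exp(1.9301) = 6.8901.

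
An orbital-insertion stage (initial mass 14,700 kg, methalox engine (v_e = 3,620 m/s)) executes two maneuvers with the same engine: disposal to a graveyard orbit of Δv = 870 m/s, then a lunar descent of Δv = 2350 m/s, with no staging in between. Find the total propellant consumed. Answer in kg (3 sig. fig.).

total propellant consumed ≈ 8660 kg

After the first burn: m = 14700 × exp(−870/3620.0) = 14700 × 0.78637 = 11,559.6 kg.
After the second burn: m = 11,559.6 × exp(−2350/3620.0) = 11,559.6 × 0.52248 = 6,039.66 kg.
Total propellant = m₀ − m_final = 14700 − 6,039.66 = 8,660.34 kg.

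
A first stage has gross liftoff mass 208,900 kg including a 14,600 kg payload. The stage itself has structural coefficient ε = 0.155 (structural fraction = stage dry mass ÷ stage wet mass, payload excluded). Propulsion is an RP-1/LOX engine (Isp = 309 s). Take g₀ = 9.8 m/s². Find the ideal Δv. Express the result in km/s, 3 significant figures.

Stage wet mass = m₀ − payload = 208,900 − 14,600 = 194,300 kg.
Stage dry mass = ε × stage wet mass = 0.155 × 194,300 = 30,116.5 kg.
Burnout mass m_f = stage dry + payload = 30,116.5 + 14,600 = 44,716.5 kg.
v_e = Isp · g₀ = 309 × 9.8 = 3028.2 m/s.
Δv = v_e · ln(208,900/44,716.5) = 3028.2 × ln(4.672) = 3028.2 × 1.5415 ≈ 4668 m/s.

Δv ≈ 4.67 km/s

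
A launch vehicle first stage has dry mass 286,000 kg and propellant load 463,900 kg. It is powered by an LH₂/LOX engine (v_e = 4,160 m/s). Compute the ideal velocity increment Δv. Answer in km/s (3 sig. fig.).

m₀ = m_dry + m_prop = 286,000 + 463,900 = 749,900 kg.
Using Δv = v_e ln(m₀/m_f): Δv = v_e · ln(m₀/m_f) = 4160.0 × ln(2.622) = 4160.0 × 0.9639 ≈ 4010.0 m/s.

Δv ≈ 4.01 km/s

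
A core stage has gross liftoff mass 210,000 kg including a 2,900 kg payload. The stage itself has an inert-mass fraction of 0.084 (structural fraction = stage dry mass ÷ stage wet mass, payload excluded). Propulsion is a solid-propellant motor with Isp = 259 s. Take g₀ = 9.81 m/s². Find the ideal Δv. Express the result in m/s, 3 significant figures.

Stage wet mass = m₀ − payload = 210,000 − 2,900 = 207,100 kg.
Stage dry mass = ε × stage wet mass = 0.084 × 207,100 = 17,396.4 kg.
Burnout mass m_f = stage dry + payload = 17,396.4 + 2,900 = 20,296.4 kg.
v_e = Isp · g₀ = 259 × 9.81 = 2540.8 m/s.
Δv = v_e · ln(210,000/20,296.4) = 2540.8 × ln(10.35) = 2540.8 × 2.3367 ≈ 5937 m/s.

Δv ≈ 5940 m/s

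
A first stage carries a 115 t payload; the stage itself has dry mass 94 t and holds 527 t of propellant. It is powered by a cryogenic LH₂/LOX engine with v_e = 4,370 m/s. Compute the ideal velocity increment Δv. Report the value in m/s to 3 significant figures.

Δv ≈ 5500 m/s

m₀ = payload + dry + propellant = 115 + 94 + 527 = 736 t.
m_f = payload + dry = 115 + 94 = 209 t.
Rocket equation: Δv = v_e · ln(m₀/m_f) = 4370.0 × ln(3.522) = 4370.0 × 1.2589 ≈ 5501.4 m/s.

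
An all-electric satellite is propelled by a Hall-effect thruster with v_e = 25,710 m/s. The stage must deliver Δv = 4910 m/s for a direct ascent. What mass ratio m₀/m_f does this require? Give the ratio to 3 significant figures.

mass ratio ≈ 1.21

From the ideal rocket equation, m₀/m_f = exp(Δv / v_e) = exp(4910 / 25710.0) = exp(0.1910) = 1.2104.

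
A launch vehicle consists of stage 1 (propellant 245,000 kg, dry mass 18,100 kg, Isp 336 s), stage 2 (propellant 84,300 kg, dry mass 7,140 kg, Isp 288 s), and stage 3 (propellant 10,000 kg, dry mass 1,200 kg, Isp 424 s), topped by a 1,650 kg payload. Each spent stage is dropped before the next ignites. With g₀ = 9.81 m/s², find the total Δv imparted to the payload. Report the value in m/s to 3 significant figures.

Ignition mass of stage 1 = 245,000+18,100 + 84,300+7,140 + 10,000+1,200 + 1,650 = 367,390 kg.
Stage 1: m₀ = 367,390 kg, m_f = 367,390 − 245,000 = 122,390 kg; Δv = 336×9.81×ln(3.002) = 3296.2×1.0992 ≈ 3623 m/s.
Stage 2: m₀ = 104,290 kg, m_f = 104,290 − 84,300 = 19,990 kg; Δv = 288×9.81×ln(5.217) = 2825.3×1.6519 ≈ 4667 m/s.
Stage 3: m₀ = 12,850 kg, m_f = 12,850 − 10,000 = 2,850 kg; Δv = 424×9.81×ln(4.509) = 4159.4×1.5060 ≈ 6264 m/s.
Total Δv = 3623 + 4667 + 6264 = 14554 m/s.

Δv ≈ 14600 m/s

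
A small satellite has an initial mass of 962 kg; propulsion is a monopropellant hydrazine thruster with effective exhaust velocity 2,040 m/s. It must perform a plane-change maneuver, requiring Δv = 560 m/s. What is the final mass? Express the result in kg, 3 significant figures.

final mass ≈ 731 kg

Rocket equation: m₀/m_f = exp(Δv / v_e) = exp(560 / 2040.0) = exp(0.2745) = 1.3159.
m_f = m₀ / 1.3159 = 962 / 1.3159 = 731.059 kg.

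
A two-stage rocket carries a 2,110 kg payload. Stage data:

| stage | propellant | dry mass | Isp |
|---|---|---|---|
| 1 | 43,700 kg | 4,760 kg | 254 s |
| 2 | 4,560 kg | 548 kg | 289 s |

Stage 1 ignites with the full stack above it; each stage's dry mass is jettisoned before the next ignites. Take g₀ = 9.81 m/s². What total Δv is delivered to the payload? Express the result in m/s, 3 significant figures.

Δv ≈ 6660 m/s

Ignition mass of stage 1 = 43,700+4,760 + 4,560+548 + 2,110 = 55,678 kg.
Stage 1: m₀ = 55,678 kg, m_f = 55,678 − 43,700 = 11,978 kg; Δv = 254×9.81×ln(4.648) = 2491.7×1.5365 ≈ 3829 m/s.
Stage 2: m₀ = 7,218 kg, m_f = 7,218 − 4,560 = 2,658 kg; Δv = 289×9.81×ln(2.716) = 2835.1×0.9990 ≈ 2832 m/s.
Total Δv = 3829 + 2832 = 6661 m/s.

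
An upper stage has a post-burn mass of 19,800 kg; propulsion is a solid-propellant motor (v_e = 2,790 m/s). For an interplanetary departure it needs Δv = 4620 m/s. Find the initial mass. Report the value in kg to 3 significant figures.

initial mass ≈ 104000 kg

m₀/m_f = exp(Δv / v_e) = exp(4620 / 2790.0) = exp(1.6559) = 5.2379.
m₀ = m_f × 5.2379 = 19,800 × 5.2379 = 103,710 kg.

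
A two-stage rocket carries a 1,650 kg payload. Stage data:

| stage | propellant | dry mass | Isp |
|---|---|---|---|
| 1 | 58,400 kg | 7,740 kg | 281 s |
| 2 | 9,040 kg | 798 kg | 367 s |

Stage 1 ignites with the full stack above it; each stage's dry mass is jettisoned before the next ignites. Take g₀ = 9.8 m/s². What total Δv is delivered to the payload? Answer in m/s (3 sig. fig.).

Ignition mass of stage 1 = 58,400+7,740 + 9,040+798 + 1,650 = 77,628 kg.
Stage 1: m₀ = 77,628 kg, m_f = 77,628 − 58,400 = 19,228 kg; Δv = 281×9.8×ln(4.037) = 2753.8×1.3956 ≈ 3843 m/s.
Stage 2: m₀ = 11,488 kg, m_f = 11,488 − 9,040 = 2,448 kg; Δv = 367×9.8×ln(4.693) = 3596.6×1.5460 ≈ 5560 m/s.
Total Δv = 3843 + 5560 = 9403 m/s.

Δv ≈ 9400 m/s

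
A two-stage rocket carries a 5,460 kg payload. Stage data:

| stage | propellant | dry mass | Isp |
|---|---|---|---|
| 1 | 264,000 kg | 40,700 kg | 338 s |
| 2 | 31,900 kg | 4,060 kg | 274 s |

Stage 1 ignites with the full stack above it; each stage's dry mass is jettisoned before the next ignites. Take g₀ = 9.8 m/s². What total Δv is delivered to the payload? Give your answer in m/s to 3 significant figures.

Δv ≈ 8710 m/s

Ignition mass of stage 1 = 264,000+40,700 + 31,900+4,060 + 5,460 = 346,120 kg.
Stage 1: m₀ = 346,120 kg, m_f = 346,120 − 264,000 = 82,120 kg; Δv = 338×9.8×ln(4.215) = 3312.4×1.4386 ≈ 4765 m/s.
Stage 2: m₀ = 41,420 kg, m_f = 41,420 − 31,900 = 9,520 kg; Δv = 274×9.8×ln(4.351) = 2685.2×1.4704 ≈ 3948 m/s.
Total Δv = 4765 + 3948 = 8713 m/s.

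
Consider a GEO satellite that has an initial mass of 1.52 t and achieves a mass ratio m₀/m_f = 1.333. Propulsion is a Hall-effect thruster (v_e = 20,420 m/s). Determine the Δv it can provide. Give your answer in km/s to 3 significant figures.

Δv = v_e · ln(1.333) = 20420.0 × 0.2874 ≈ 5869.4 m/s.

Δv ≈ 5.87 km/s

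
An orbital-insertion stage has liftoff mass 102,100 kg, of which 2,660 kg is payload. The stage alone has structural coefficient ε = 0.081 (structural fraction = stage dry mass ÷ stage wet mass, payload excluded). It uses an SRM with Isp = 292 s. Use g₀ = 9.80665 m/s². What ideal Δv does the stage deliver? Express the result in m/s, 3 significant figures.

Δv ≈ 6460 m/s

Stage wet mass = m₀ − payload = 102,100 − 2,660 = 99,440 kg.
Stage dry mass = ε × stage wet mass = 0.081 × 99,440 = 8,054.64 kg.
Burnout mass m_f = stage dry + payload = 8,054.64 + 2,660 = 10,714.64 kg.
v_e = Isp · g₀ = 292 × 9.80665 = 2863.5 m/s.
From the ideal rocket equation, Δv = v_e · ln(102,100/10,714.64) = 2863.5 × ln(9.529) = 2863.5 × 2.2543 ≈ 6455 m/s.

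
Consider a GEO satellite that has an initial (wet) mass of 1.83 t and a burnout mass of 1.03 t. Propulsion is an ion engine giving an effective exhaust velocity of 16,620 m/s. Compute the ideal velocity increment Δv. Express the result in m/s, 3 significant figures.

Δv = v_e · ln(m₀/m_f) = 16620.0 × ln(1.777) = 16620.0 × 0.5748 ≈ 9552.5 m/s.

Δv ≈ 9550 m/s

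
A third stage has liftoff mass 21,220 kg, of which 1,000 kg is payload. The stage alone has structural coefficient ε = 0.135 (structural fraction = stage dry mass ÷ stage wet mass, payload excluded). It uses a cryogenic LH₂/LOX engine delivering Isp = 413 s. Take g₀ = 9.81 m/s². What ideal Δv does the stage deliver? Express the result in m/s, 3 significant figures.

Δv ≈ 7040 m/s

Stage wet mass = m₀ − payload = 21,220 − 1,000 = 20,220 kg.
Stage dry mass = ε × stage wet mass = 0.135 × 20,220 = 2,729.7 kg.
Burnout mass m_f = stage dry + payload = 2,729.7 + 1,000 = 3,729.7 kg.
v_e = Isp · g₀ = 413 × 9.81 = 4051.5 m/s.
Δv = v_e · ln(21,220/3,729.7) = 4051.5 × ln(5.689) = 4051.5 × 1.7386 ≈ 7044 m/s.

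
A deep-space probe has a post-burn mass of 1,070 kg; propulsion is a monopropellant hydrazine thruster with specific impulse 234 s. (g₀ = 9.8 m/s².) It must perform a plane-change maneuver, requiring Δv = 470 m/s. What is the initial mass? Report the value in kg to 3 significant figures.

v_e = Isp · g₀ = 234 × 9.8 = 2293.2 m/s.
By the Tsiolkovsky rocket equation, m₀/m_f = exp(Δv / v_e) = exp(470 / 2293.2) = exp(0.2050) = 1.2275.
m₀ = m_f × 1.2275 = 1,070 × 1.2275 = 1,313.43 kg.

initial mass ≈ 1310 kg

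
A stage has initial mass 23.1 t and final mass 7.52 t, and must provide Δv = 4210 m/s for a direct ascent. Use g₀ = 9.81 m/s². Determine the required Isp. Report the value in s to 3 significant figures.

Isp ≈ 382 s

ln(m₀/m_f) = ln(23100/7520) = ln(3.072) = 1.1223.
v_e = Δv / ln(m₀/m_f) = 4210 / 1.1223 = 3751.3 m/s.
Isp = v_e / g₀ = 3751.3 / 9.81 = 382.4 s.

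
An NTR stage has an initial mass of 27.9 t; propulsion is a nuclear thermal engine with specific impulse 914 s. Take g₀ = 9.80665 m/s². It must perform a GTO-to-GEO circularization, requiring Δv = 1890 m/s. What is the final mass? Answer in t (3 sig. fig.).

final mass ≈ 22.6 t

v_e = Isp · g₀ = 914 × 9.80665 = 8963.3 m/s.
m₀/m_f = exp(Δv / v_e) = exp(1890 / 8963.3) = exp(0.2109) = 1.2347.
m_f = m₀ / 1.2347 = 27.9 / 1.2347 = 22.5966 t.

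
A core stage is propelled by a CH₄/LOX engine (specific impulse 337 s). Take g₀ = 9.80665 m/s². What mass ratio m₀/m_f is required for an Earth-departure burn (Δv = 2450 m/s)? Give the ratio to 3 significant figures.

mass ratio ≈ 2.10

v_e = Isp · g₀ = 337 × 9.80665 = 3304.8 m/s.
Using Δv = v_e ln(m₀/m_f): m₀/m_f = exp(Δv / v_e) = exp(2450 / 3304.8) = exp(0.7413) = 2.0987.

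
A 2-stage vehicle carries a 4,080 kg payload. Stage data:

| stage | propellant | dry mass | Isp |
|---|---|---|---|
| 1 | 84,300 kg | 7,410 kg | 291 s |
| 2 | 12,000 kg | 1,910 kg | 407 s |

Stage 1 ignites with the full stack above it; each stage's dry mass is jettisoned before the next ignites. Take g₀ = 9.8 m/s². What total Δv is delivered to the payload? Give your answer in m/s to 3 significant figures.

Δv ≈ 8560 m/s

Ignition mass of stage 1 = 84,300+7,410 + 12,000+1,910 + 4,080 = 109,700 kg.
Stage 1: m₀ = 109,700 kg, m_f = 109,700 − 84,300 = 25,400 kg; Δv = 291×9.8×ln(4.319) = 2851.8×1.4630 ≈ 4172 m/s.
Stage 2: m₀ = 17,990 kg, m_f = 17,990 − 12,000 = 5,990 kg; Δv = 407×9.8×ln(3.003) = 3988.6×1.0997 ≈ 4386 m/s.
Total Δv = 4172 + 4386 = 8558 m/s.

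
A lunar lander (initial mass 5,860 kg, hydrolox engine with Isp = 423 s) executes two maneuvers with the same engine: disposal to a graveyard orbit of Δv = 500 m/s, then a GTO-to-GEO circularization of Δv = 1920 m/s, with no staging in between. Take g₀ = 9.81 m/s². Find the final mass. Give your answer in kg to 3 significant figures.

v_e = Isp · g₀ = 423 × 9.81 = 4149.6 m/s.
After the first burn: m = 5860 × exp(−500/4149.6) = 5860 × 0.88648 = 5,194.77 kg.
After the second burn: m = 5,194.77 × exp(−1920/4149.6) = 5,194.77 × 0.62959 = 3,270.58 kg.

final mass ≈ 3270 kg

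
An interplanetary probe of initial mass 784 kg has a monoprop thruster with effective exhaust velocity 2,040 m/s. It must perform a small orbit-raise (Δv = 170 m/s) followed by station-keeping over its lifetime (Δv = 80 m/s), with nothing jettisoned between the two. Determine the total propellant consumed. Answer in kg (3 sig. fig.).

total propellant consumed ≈ 90.4 kg

After the first burn: m = 784 × exp(−170/2040.0) = 784 × 0.92004 = 721.311 kg.
After the second burn: m = 721.311 × exp(−80/2040.0) = 721.311 × 0.96154 = 693.569 kg.
Total propellant = m₀ − m_final = 784 − 693.569 = 90.431 kg.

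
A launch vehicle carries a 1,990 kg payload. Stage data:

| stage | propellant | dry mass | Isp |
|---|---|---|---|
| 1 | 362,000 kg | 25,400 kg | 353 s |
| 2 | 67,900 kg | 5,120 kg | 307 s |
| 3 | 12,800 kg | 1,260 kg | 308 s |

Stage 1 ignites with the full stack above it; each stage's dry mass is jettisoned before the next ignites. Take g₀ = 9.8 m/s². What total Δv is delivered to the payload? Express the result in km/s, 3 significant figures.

Δv ≈ 14.1 km/s

Ignition mass of stage 1 = 362,000+25,400 + 67,900+5,120 + 12,800+1,260 + 1,990 = 476,470 kg.
Stage 1: m₀ = 476,470 kg, m_f = 476,470 − 362,000 = 114,470 kg; Δv = 353×9.8×ln(4.162) = 3459.4×1.4261 ≈ 4933 m/s.
Stage 2: m₀ = 89,070 kg, m_f = 89,070 − 67,900 = 21,170 kg; Δv = 307×9.8×ln(4.207) = 3008.6×1.4368 ≈ 4323 m/s.
Stage 3: m₀ = 16,050 kg, m_f = 16,050 − 12,800 = 3,250 kg; Δv = 308×9.8×ln(4.938) = 3018.4×1.5971 ≈ 4821 m/s.
Total Δv = 4933 + 4323 + 4821 = 14077 m/s.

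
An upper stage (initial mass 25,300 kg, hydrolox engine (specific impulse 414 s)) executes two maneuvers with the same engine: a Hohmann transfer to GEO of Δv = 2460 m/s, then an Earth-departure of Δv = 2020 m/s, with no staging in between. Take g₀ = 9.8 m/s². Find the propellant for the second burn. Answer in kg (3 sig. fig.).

propellant for the second burn ≈ 5410 kg

v_e = Isp · g₀ = 414 × 9.8 = 4057.2 m/s.
After the first burn: m = 25300 × exp(−2460/4057.2) = 25300 × 0.54535 = 13,797.4 kg.
After the second burn: m = 13,797.4 × exp(−2020/4057.2) = 13,797.4 × 0.60782 = 8,386.34 kg.
Second-burn propellant = 13,797.4 − 8,386.34 = 5,411.06 kg.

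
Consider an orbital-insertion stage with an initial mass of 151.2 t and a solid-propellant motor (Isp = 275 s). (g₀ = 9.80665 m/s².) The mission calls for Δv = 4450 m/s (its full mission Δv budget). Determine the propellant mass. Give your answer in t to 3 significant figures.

propellant mass ≈ 122 t

v_e = Isp · g₀ = 275 × 9.80665 = 2696.8 m/s.
Rocket equation: m₀/m_f = exp(Δv / v_e) = exp(4450 / 2696.8) = exp(1.6501) = 5.2074.
m_f = 151.2 / 5.2074 = 29.0356 t, so propellant = m₀ − m_f = 151.2 − 29.0356 = 122.1644 t.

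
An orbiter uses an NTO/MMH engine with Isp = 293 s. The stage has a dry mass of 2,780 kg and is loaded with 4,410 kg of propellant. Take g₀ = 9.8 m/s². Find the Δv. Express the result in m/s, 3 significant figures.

Δv ≈ 2730 m/s

v_e = Isp · g₀ = 293 × 9.8 = 2871.4 m/s.
m₀ = m_dry + m_prop = 2,780 + 4,410 = 7,190 kg.
By the Tsiolkovsky rocket equation, Δv = v_e · ln(m₀/m_f) = 2871.4 × ln(2.586) = 2871.4 × 0.9502 ≈ 2728.5 m/s.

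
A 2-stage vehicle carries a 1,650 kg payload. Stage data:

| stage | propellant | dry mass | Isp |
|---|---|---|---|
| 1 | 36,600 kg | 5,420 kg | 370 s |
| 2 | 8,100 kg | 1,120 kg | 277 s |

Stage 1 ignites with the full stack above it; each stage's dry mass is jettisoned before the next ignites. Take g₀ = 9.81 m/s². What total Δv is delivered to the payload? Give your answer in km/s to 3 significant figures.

Ignition mass of stage 1 = 36,600+5,420 + 8,100+1,120 + 1,650 = 52,890 kg.
Stage 1: m₀ = 52,890 kg, m_f = 52,890 − 36,600 = 16,290 kg; Δv = 370×9.81×ln(3.247) = 3629.7×1.1777 ≈ 4275 m/s.
Stage 2: m₀ = 10,870 kg, m_f = 10,870 − 8,100 = 2,770 kg; Δv = 277×9.81×ln(3.924) = 2717.4×1.3672 ≈ 3715 m/s.
Total Δv = 4275 + 3715 = 7990 m/s.

Δv ≈ 7.99 km/s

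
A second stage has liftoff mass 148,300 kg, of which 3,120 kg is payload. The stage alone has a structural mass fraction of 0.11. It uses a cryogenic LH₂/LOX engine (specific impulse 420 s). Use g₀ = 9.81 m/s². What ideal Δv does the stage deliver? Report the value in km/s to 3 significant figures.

Δv ≈ 8.45 km/s

Stage wet mass = m₀ − payload = 148,300 − 3,120 = 145,180 kg.
Stage dry mass = ε × stage wet mass = 0.11 × 145,180 = 15,969.8 kg.
Burnout mass m_f = stage dry + payload = 15,969.8 + 3,120 = 19,089.8 kg.
v_e = Isp · g₀ = 420 × 9.81 = 4120.2 m/s.
Δv = v_e · ln(148,300/19,089.8) = 4120.2 × ln(7.769) = 4120.2 × 2.0501 ≈ 8447 m/s.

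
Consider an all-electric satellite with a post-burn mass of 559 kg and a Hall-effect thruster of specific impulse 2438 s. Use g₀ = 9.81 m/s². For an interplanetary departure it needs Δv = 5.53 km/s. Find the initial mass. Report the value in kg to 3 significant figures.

v_e = Isp · g₀ = 2438 × 9.81 = 23916.8 m/s.
By the Tsiolkovsky rocket equation, m₀/m_f = exp(Δv / v_e) = exp(5530 / 23916.8) = exp(0.2312) = 1.2601.
m₀ = m_f × 1.2601 = 559 × 1.2601 = 704.396 kg.

initial mass ≈ 704 kg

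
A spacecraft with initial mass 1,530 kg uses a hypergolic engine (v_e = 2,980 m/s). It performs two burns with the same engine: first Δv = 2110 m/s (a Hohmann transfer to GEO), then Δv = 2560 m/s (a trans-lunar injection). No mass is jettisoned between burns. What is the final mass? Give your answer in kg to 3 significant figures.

After the first burn: m = 1530 × exp(−2110/2980.0) = 1530 × 0.49260 = 753.678 kg.
After the second burn: m = 753.678 × exp(−2560/2980.0) = 753.678 × 0.42356 = 319.228 kg.

final mass ≈ 319 kg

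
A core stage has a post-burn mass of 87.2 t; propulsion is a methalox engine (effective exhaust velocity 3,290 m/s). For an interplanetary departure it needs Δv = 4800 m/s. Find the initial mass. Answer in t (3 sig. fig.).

initial mass ≈ 375 t

By the Tsiolkovsky rocket equation, m₀/m_f = exp(Δv / v_e) = exp(4800 / 3290.0) = exp(1.4590) = 4.3015.
m₀ = m_f × 4.3015 = 87.2 × 4.3015 = 375.091 t.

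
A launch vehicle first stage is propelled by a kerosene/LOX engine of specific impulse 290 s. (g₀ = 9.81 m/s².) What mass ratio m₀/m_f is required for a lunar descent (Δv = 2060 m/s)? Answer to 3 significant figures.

v_e = Isp · g₀ = 290 × 9.81 = 2844.9 m/s.
By the Tsiolkovsky rocket equation, m₀/m_f = exp(Δv / v_e) = exp(2060 / 2844.9) = exp(0.7241) = 2.0629.

mass ratio ≈ 2.06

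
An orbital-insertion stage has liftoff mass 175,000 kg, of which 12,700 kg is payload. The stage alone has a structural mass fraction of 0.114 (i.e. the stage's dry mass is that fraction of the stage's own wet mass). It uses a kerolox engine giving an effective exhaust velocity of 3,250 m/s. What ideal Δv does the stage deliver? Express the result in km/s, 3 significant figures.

Δv ≈ 5.60 km/s

Stage wet mass = m₀ − payload = 175,000 − 12,700 = 162,300 kg.
Stage dry mass = ε × stage wet mass = 0.114 × 162,300 = 18,502.2 kg.
Burnout mass m_f = stage dry + payload = 18,502.2 + 12,700 = 31,202.2 kg.
Using Δv = v_e ln(m₀/m_f): Δv = v_e · ln(175,000/31,202.2) = 3250.0 × ln(5.609) = 3250.0 × 1.7243 ≈ 5604 m/s.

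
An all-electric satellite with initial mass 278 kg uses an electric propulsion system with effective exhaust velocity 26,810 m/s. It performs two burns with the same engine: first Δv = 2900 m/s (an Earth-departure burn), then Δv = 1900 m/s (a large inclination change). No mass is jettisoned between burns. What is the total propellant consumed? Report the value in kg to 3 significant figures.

After the first burn: m = 278 × exp(−2900/26810.0) = 278 × 0.89748 = 249.499 kg.
After the second burn: m = 249.499 × exp(−1900/26810.0) = 249.499 × 0.93158 = 232.428 kg.
Total propellant = m₀ − m_final = 278 − 232.428 = 45.572 kg.

total propellant consumed ≈ 45.6 kg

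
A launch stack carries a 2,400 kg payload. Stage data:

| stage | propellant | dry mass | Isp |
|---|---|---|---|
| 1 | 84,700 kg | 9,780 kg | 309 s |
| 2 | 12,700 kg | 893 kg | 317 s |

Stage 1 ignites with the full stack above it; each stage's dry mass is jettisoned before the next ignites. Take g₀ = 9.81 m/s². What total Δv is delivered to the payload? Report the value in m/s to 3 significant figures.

Ignition mass of stage 1 = 84,700+9,780 + 12,700+893 + 2,400 = 110,473 kg.
Stage 1: m₀ = 110,473 kg, m_f = 110,473 − 84,700 = 25,773 kg; Δv = 309×9.81×ln(4.286) = 3031.3×1.4554 ≈ 4412 m/s.
Stage 2: m₀ = 15,993 kg, m_f = 15,993 − 12,700 = 3,293 kg; Δv = 317×9.81×ln(4.857) = 3109.8×1.5804 ≈ 4915 m/s.
Total Δv = 4412 + 4915 = 9327 m/s.

Δv ≈ 9330 m/s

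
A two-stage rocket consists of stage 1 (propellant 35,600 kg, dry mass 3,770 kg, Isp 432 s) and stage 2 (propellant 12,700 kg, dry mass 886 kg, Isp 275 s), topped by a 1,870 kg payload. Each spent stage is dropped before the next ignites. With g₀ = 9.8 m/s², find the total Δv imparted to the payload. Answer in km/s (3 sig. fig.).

Ignition mass of stage 1 = 35,600+3,770 + 12,700+886 + 1,870 = 54,826 kg.
Stage 1: m₀ = 54,826 kg, m_f = 54,826 − 35,600 = 19,226 kg; Δv = 432×9.8×ln(2.852) = 4233.6×1.0479 ≈ 4436 m/s.
Stage 2: m₀ = 15,456 kg, m_f = 15,456 − 12,700 = 2,756 kg; Δv = 275×9.8×ln(5.608) = 2695.0×1.7242 ≈ 4647 m/s.
Total Δv = 4436 + 4647 = 9083 m/s.

Δv ≈ 9.08 km/s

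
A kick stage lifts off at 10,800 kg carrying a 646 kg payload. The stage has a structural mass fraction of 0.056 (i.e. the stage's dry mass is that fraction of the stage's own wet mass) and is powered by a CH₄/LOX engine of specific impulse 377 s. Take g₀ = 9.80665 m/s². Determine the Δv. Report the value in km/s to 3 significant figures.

Stage wet mass = m₀ − payload = 10,800 − 646 = 10,154 kg.
Stage dry mass = ε × stage wet mass = 0.056 × 10,154 = 568.624 kg.
Burnout mass m_f = stage dry + payload = 568.624 + 646 = 1,214.624 kg.
v_e = Isp · g₀ = 377 × 9.80665 = 3697.1 m/s.
Using Δv = v_e ln(m₀/m_f): Δv = v_e · ln(10,800/1,214.624) = 3697.1 × ln(8.892) = 3697.1 × 2.1851 ≈ 8079 m/s.

Δv ≈ 8.08 km/s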